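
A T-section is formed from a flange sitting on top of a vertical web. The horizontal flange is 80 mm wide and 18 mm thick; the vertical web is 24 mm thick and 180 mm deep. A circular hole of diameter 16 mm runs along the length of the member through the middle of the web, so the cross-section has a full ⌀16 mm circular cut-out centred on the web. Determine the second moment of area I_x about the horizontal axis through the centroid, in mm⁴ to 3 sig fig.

I_x ≈ 2.22 × 10⁷ mm⁴

Split into non-overlapping primitives; take the origin at the lower-left of the bounding box.
Flange: 80 × 18, A = 1 440 mm², y = 189 mm, Ī = 38 880 mm⁴.
Web: 24 × 180, A = 4 320 mm², y = 90 mm, Ī = 11 664 000 mm⁴.
Hole (subtracted): ⌀16, A = 201.06 mm², y = 90 mm, Ī = 3 217 mm⁴.
Centroid: ȳ = ΣA·y / ΣA = 115.65 mm.
Transfer each piece to the horizontal axis through the centroid using Ī + A·d² with d = y − 115.65:
  flange: d = 73.355 mm → contributes +7 787 417 mm⁴
  web: d = -25.645 mm → contributes +14 505 158 mm⁴
  hole: d = -25.645 mm → contributes −135 451 mm⁴
Total I = 22 157 125 mm⁴.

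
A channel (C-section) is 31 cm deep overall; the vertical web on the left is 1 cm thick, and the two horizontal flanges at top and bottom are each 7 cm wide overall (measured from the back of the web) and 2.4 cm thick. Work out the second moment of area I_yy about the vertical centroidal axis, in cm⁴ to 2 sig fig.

I_yy ≈ 270 cm⁴

Break the section into simple shapes (no overlaps), measuring from the bottom-left corner of the bounding box.
Web: 1 × 31, A = 31 cm², x = 0.5 cm, Ī = 2.583 cm⁴.
Top flange (beyond web): 6 × 2.4, A = 14.4 cm², x = 4 cm, Ī = 43.2 cm⁴.
Bottom flange (beyond web): 6 × 2.4, A = 14.4 cm², x = 4 cm, Ī = 43.2 cm⁴.
Centroid: x̄ = ΣA·x / ΣA = 2.186 cm.
Transfer each piece to the vertical centroidal axis using Ī + A·d² with d = x − 2.186:
  web: d = -1.686 cm → contributes +90.66 cm⁴
  top flange (beyond web): d = 1.814 cm → contributes +90.6 cm⁴
  bottom flange (beyond web): d = 1.814 cm → contributes +90.6 cm⁴
Total I = 271.9 cm⁴.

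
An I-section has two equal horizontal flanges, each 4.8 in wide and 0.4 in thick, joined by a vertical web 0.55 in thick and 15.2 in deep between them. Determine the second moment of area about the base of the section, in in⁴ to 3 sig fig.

Treat the section as a set of non-overlapping primitives; coordinates are from the bounding-box lower-left.
Bottom flange: 4.8 × 0.4, A = 1.92 in², y = 0.2 in, Ī = 0.0256 in⁴.
Web: 0.55 × 15.2, A = 8.36 in², y = 8 in, Ī = 160.96 in⁴.
Top flange: 4.8 × 0.4, A = 1.92 in², y = 15.8 in, Ī = 0.0256 in⁴.
Transfer each piece to the bottom edge using Ī + A·d² with d = y − 0:
  bottom flange: d = 0.2 in → contributes +0.1024 in⁴
  web: d = 8 in → contributes +696 in⁴
  top flange: d = 15.8 in → contributes +479.33 in⁴
Total I = 1175.4 in⁴.

I_base ≈ 1180 in⁴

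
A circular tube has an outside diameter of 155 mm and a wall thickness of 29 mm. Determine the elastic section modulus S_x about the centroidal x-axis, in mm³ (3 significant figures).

Break the section into simple shapes (no overlaps), measuring from the bottom-left corner of the bounding box.
Outer circle: ⌀155, A = 18 869 mm², y = 77.5 mm, Ī = 28 333 269 mm⁴.
Bore (subtracted): ⌀97, A = 7389.8 mm², y = 77.5 mm, Ī = 4 345 671 mm⁴.
By symmetry the centroid is at mid-height, ȳ = 77.5 mm.
All pieces are centred on the centroidal x-axis, so I = ΣĪ (holes subtracted) = 23 987 599 mm⁴.
Extreme fibre distance c = 77.5 mm; S = I/c = 309 517 mm³.

S_x ≈ 3.10 × 10⁵ mm³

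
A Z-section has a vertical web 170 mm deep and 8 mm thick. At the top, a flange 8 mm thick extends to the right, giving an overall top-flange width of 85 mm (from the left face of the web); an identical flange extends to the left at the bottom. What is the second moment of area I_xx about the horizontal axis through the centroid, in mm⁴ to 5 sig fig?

Break the section into simple shapes (no overlaps), measuring from the bottom-left corner of the bounding box.
Web: 8 × 170, A = 1 360 mm², y = 85 mm, Ī = 3 275 333 mm⁴.
Top flange (beyond web): 77 × 8, A = 616 mm², y = 166 mm, Ī = 3285.333 mm⁴.
Bottom flange (beyond web): 77 × 8, A = 616 mm², y = 4 mm, Ī = 3285.333 mm⁴.
Centroid: ȳ = ΣA·y / ΣA = 85 mm.
Transfer each piece to the horizontal axis through the centroid using Ī + A·d² with d = y − 85:
  web: d = 0 mm → contributes +3 275 333 mm⁴
  top flange (beyond web): d = 81 mm → contributes +4 044 861 mm⁴
  bottom flange (beyond web): d = -81 mm → contributes +4 044 861 mm⁴
Total I = 11 365 056 mm⁴.

I_xx ≈ 1.1365 × 10⁷ mm⁴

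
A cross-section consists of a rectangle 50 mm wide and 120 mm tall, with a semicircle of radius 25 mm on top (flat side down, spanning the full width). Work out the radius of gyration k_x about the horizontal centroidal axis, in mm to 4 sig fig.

k_x ≈ 40.50 mm

Decompose the section into non-overlapping parts with the origin at the bottom-left of its bounding rectangle.
Rectangular body: 50 × 120, A = 6 000 mm², y = 60 mm, Ī = 7 200 000 mm⁴.
Semicircular cap: semicircle r = 25, A = 981.748 mm², y = 130.61 mm, Ī = 42873.8 mm⁴.
Centroid: ȳ = ΣA·y / ΣA = 69.929 mm.
Transfer each piece to the horizontal centroidal axis using Ī + A·d² with d = y − 69.929:
  rectangular body: d = -9.92897 mm → contributes +7 791 506 mm⁴
  semicircular cap: d = 60.6814 mm → contributes +3 657 893 mm⁴
Total I = 11 449 399 mm⁴.
Radius of gyration: k = √(I/A) = √(11 449 399 / 6981.75) = 40.4957 mm.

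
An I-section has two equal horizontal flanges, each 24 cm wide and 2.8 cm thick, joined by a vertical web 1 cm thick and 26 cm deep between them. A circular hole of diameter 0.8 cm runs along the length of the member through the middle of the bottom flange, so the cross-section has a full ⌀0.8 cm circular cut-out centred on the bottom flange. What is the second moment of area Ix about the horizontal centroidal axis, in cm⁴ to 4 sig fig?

Break the section into simple shapes (no overlaps), measuring from the bottom-left corner of the bounding box.
Bottom flange: 24 × 2.8, A = 67.2 cm², y = 1.4 cm, Ī = 43.904 cm⁴.
Web: 1 × 26, A = 26 cm², y = 15.8 cm, Ī = 1464.67 cm⁴.
Top flange: 24 × 2.8, A = 67.2 cm², y = 30.2 cm, Ī = 43.904 cm⁴.
Hole (subtracted): ⌀0.8, A = 0.502655 cm², y = 1.4 cm, Ī = 0.0201062 cm⁴.
Centroid: ȳ = ΣA·y / ΣA = 15.8453 cm.
Transfer each piece to the horizontal centroidal axis using Ī + A·d² with d = y − 15.8453:
  bottom flange: d = -14.4453 cm → contributes +14066.2 cm⁴
  web: d = -0.045268 cm → contributes +1464.72 cm⁴
  top flange: d = 14.3547 cm → contributes +13 891 cm⁴
  hole: d = -14.4453 cm → contributes −104.907 cm⁴
Total I = 29317.1 cm⁴.

Ix ≈ 2.932 × 10⁴ cm⁴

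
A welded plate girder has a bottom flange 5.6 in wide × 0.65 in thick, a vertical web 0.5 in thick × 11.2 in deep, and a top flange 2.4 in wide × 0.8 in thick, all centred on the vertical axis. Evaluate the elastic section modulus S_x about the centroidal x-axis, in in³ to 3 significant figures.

Treat the section as a set of non-overlapping primitives; coordinates are from the bounding-box lower-left.
Bottom plate: 5.6 × 0.65, A = 3.64 in², y = 0.325 in, Ī = 0.12816 in⁴.
Web plate: 0.5 × 11.2, A = 5.6 in², y = 6.25 in, Ī = 58.539 in⁴.
Top plate: 2.4 × 0.8, A = 1.92 in², y = 12.25 in, Ī = 0.1024 in⁴.
Centroid: ȳ = ΣA·y / ΣA = 5.3497 in.
Transfer each piece to the centroidal x-axis using Ī + A·d² with d = y − 5.3497:
  bottom plate: d = -5.0247 in → contributes +92.031 in⁴
  web plate: d = 0.90027 in → contributes +63.077 in⁴
  top plate: d = 6.9003 in → contributes +91.521 in⁴
Total I = 246.63 in⁴.
Extreme fibre distance c = 7.3003 in; S = I/c = 33.784 in³.

S_x ≈ 33.8 in³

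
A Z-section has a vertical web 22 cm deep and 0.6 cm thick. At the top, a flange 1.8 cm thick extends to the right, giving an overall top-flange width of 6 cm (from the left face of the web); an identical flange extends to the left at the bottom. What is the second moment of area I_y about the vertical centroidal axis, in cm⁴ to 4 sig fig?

I_y ≈ 222.6 cm⁴

Decompose the section into non-overlapping parts with the origin at the bottom-left of its bounding rectangle.
Web: 0.6 × 22, A = 13.2 cm², x = 5.7 cm, Ī = 0.396 cm⁴.
Top flange (beyond web): 5.4 × 1.8, A = 9.72 cm², x = 8.7 cm, Ī = 23.6196 cm⁴.
Bottom flange (beyond web): 5.4 × 1.8, A = 9.72 cm², x = 2.7 cm, Ī = 23.6196 cm⁴.
Centroid: x̄ = ΣA·x / ΣA = 5.7 cm.
Transfer each piece to the vertical centroidal axis using Ī + A·d² with d = x − 5.7:
  web: d = 0 cm → contributes +0.396 cm⁴
  top flange (beyond web): d = 3 cm → contributes +111.1 cm⁴
  bottom flange (beyond web): d = -3 cm → contributes +111.1 cm⁴
Total I = 222.595 cm⁴.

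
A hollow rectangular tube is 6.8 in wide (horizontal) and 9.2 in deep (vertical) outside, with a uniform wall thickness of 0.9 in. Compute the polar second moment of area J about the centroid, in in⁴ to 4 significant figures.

Break the section into simple shapes (no overlaps), measuring from the bottom-left corner of the bounding box.
Outer rectangle: 6.8 × 9.2, A = 62.56 in², y = 4.6 in, Ī = 441.257 in⁴.
Inner void (subtracted): 5 × 7.4, A = 37 in², y = 4.6 in, Ī = 168.843 in⁴.
By symmetry the centroid is at mid-height, ȳ = 4.6 in.
All pieces are centred on the centroidal x-axis, so I = ΣĪ (holes subtracted) = 272.413 in⁴.
Repeating about the centroidal y-axis gives I_y = 163.981 in⁴.
Polar second moment: J = I_x + I_y = 436.394 in⁴.

J ≈ 436.4 in⁴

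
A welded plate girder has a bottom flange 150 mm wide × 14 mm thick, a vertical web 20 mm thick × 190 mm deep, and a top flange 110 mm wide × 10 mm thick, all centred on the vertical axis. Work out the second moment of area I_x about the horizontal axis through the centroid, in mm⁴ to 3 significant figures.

I_x ≈ 4.28 × 10⁷ mm⁴

Break the section into simple shapes (no overlaps), measuring from the bottom-left corner of the bounding box.
Bottom plate: 150 × 14, A = 2 100 mm², y = 7 mm, Ī = 34 300 mm⁴.
Web plate: 20 × 190, A = 3 800 mm², y = 109 mm, Ī = 11 431 667 mm⁴.
Top plate: 110 × 10, A = 1 100 mm², y = 209 mm, Ī = 9166.7 mm⁴.
Centroid: ȳ = ΣA·y / ΣA = 94.114 mm.
Transfer each piece to the horizontal axis through the centroid using Ī + A·d² with d = y − 94.114:
  bottom plate: d = -87.114 mm → contributes +15 970 987 mm⁴
  web plate: d = 14.886 mm → contributes +12 273 688 mm⁴
  top plate: d = 114.89 mm → contributes +14 527 767 mm⁴
Total I = 42 772 442 mm⁴.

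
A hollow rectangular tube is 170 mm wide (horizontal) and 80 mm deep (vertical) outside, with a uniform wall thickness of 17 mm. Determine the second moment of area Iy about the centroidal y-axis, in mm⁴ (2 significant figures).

Decompose the section into non-overlapping parts with the origin at the bottom-left of its bounding rectangle.
Outer rectangle: 170 × 80, A = 13 600 mm², x = 85 mm, Ī = 32 753 333 mm⁴.
Inner void (subtracted): 136 × 46, A = 6 256 mm², x = 85 mm, Ī = 9 642 581 mm⁴.
By symmetry the centroid is at mid-width, x̄ = 85 mm.
All pieces are centred on the centroidal y-axis, so I = ΣĪ (holes subtracted) = 23 110 752 mm⁴.

Iy ≈ 2.3 × 10⁷ mm⁴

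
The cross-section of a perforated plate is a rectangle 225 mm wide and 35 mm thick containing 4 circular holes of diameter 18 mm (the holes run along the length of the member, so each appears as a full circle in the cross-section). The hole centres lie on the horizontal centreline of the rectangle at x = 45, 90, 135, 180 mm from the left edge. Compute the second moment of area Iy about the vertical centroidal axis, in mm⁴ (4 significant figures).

Iy ≈ 3.063 × 10⁷ mm⁴

Break the section into simple shapes (no overlaps), measuring from the bottom-left corner of the bounding box.
Plate: 225 × 35, A = 7 875 mm², x = 112.5 mm, Ī = 33 222 656 mm⁴.
Hole 1 (subtracted): ⌀18, A = 254.469 mm², x = 45 mm, Ī = 5 153 mm⁴.
Hole 2 (subtracted): ⌀18, A = 254.469 mm², x = 90 mm, Ī = 5 153 mm⁴.
Hole 3 (subtracted): ⌀18, A = 254.469 mm², x = 135 mm, Ī = 5 153 mm⁴.
Hole 4 (subtracted): ⌀18, A = 254.469 mm², x = 180 mm, Ī = 5 153 mm⁴.
By symmetry the centroid is at mid-width, x̄ = 112.5 mm.
Transfer each piece to the vertical centroidal axis using Ī + A·d² with d = x − 112.5:
  plate: d = 0 mm → contributes +33 222 656 mm⁴
  hole 1: d = -67.5 mm → contributes −1 164 577 mm⁴
  hole 2: d = -22.5 mm → contributes −133 978 mm⁴
  hole 3: d = 22.5 mm → contributes −133 978 mm⁴
  hole 4: d = 67.5 mm → contributes −1 164 577 mm⁴
Total I = 30 625 546 mm⁴.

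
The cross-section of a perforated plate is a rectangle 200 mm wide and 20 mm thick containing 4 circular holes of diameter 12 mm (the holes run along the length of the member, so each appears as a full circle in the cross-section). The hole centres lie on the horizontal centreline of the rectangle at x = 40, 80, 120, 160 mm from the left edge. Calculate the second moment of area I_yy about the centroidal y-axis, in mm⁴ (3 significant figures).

I_yy ≈ 1.24 × 10⁷ mm⁴

Break the section into simple shapes (no overlaps), measuring from the bottom-left corner of the bounding box.
Plate: 200 × 20, A = 4 000 mm², x = 100 mm, Ī = 13 333 333 mm⁴.
Hole 1 (subtracted): ⌀12, A = 113.1 mm², x = 40 mm, Ī = 1017.9 mm⁴.
Hole 2 (subtracted): ⌀12, A = 113.1 mm², x = 80 mm, Ī = 1017.9 mm⁴.
Hole 3 (subtracted): ⌀12, A = 113.1 mm², x = 120 mm, Ī = 1017.9 mm⁴.
Hole 4 (subtracted): ⌀12, A = 113.1 mm², x = 160 mm, Ī = 1017.9 mm⁴.
By symmetry the centroid is at mid-width, x̄ = 100 mm.
Transfer each piece to the centroidal y-axis using Ī + A·d² with d = x − 100:
  plate: d = 0 mm → contributes +13 333 333 mm⁴
  hole 1: d = -60 mm → contributes −408 168 mm⁴
  hole 2: d = -20 mm → contributes −46 257 mm⁴
  hole 3: d = 20 mm → contributes −46 257 mm⁴
  hole 4: d = 60 mm → contributes −408 168 mm⁴
Total I = 12 424 483 mm⁴.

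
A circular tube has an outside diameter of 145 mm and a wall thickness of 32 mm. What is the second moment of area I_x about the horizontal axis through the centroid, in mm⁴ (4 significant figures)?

I_x ≈ 1.959 × 10⁷ mm⁴

Split into non-overlapping primitives; take the origin at the lower-left of the bounding box.
Outer circle: ⌀145, A = 16 513 mm², y = 72.5 mm, Ī = 21 699 109 mm⁴.
Bore (subtracted): ⌀81, A = 5 153 mm², y = 72.5 mm, Ī = 2 113 051 mm⁴.
By symmetry the centroid is at mid-height, ȳ = 72.5 mm.
All pieces are centred on the horizontal axis through the centroid, so I = ΣĪ (holes subtracted) = 19 586 058 mm⁴.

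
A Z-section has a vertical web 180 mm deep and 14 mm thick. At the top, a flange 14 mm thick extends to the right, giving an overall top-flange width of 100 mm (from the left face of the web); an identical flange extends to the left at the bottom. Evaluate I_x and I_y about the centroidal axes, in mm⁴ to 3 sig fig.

I_x ≈ 2.34 × 10⁷ mm⁴, I_y ≈ 7.55 × 10⁶ mm⁴

Treat the section as a set of non-overlapping primitives; coordinates are from the bounding-box lower-left.
Web: 14 × 180, A = 2 520 mm², y = 90 mm, Ī = 6 804 000 mm⁴.
Top flange (beyond web): 86 × 14, A = 1 204 mm², y = 173 mm, Ī = 19 665 mm⁴.
Bottom flange (beyond web): 86 × 14, A = 1 204 mm², y = 7 mm, Ī = 19 665 mm⁴.
Centroid: ȳ = ΣA·y / ΣA = 90 mm.
Transfer each piece to the centroidal x-axis using Ī + A·d² with d = y − 90:
  web: d = 0 mm → contributes +6 804 000 mm⁴
  top flange (beyond web): d = 83 mm → contributes +8 314 021 mm⁴
  bottom flange (beyond web): d = -83 mm → contributes +8 314 021 mm⁴
Total I = 23 432 043 mm⁴.
For the y-axis: x̄ = 93 mm.
Repeating about the centroidal y-axis gives I_y = 7 545 291 mm⁴.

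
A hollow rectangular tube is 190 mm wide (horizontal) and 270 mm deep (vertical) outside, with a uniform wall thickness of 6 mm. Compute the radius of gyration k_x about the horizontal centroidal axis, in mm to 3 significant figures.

k_x ≈ 103 mm

Treat the section as a set of non-overlapping primitives; coordinates are from the bounding-box lower-left.
Outer rectangle: 190 × 270, A = 51 300 mm², y = 135 mm, Ī = 311 647 500 mm⁴.
Inner void (subtracted): 178 × 258, A = 45 924 mm², y = 135 mm, Ī = 254 740 428 mm⁴.
By symmetry the centroid is at mid-height, ȳ = 135 mm.
All pieces are centred on the horizontal centroidal axis, so I = ΣĪ (holes subtracted) = 56 907 072 mm⁴.
Radius of gyration: k = √(I/A) = √(56 907 072 / 5 376) = 102.89 mm.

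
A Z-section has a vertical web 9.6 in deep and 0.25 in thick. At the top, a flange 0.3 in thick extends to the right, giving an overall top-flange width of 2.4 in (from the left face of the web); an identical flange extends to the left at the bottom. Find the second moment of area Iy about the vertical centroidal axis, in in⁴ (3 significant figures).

Treat the section as a set of non-overlapping primitives; coordinates are from the bounding-box lower-left.
Web: 0.25 × 9.6, A = 2.4 in², x = 2.275 in, Ī = 0.0125 in⁴.
Top flange (beyond web): 2.15 × 0.3, A = 0.645 in², x = 3.475 in, Ī = 0.24846 in⁴.
Bottom flange (beyond web): 2.15 × 0.3, A = 0.645 in², x = 1.075 in, Ī = 0.24846 in⁴.
Centroid: x̄ = ΣA·x / ΣA = 2.275 in.
Transfer each piece to the vertical centroidal axis using Ī + A·d² with d = x − 2.275:
  web: d = 0 in → contributes +0.0125 in⁴
  top flange (beyond web): d = 1.2 in → contributes +1.1773 in⁴
  bottom flange (beyond web): d = -1.2 in → contributes +1.1773 in⁴
Total I = 2.367 in⁴.

Iy ≈ 2.37 in⁴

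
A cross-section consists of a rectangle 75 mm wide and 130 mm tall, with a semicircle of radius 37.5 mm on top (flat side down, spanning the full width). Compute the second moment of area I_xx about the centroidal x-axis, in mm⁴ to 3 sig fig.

I_xx ≈ 2.57 × 10⁷ mm⁴

Decompose the section into non-overlapping parts with the origin at the bottom-left of its bounding rectangle.
Rectangular body: 75 × 130, A = 9 750 mm², y = 65 mm, Ī = 13 731 250 mm⁴.
Semicircular cap: semicircle r = 37.5, A = 2208.9 mm², y = 145.92 mm, Ī = 217 049 mm⁴.
Centroid: ȳ = ΣA·y / ΣA = 79.946 mm.
Transfer each piece to the centroidal x-axis using Ī + A·d² with d = y − 79.946:
  rectangular body: d = -14.946 mm → contributes +15 909 201 mm⁴
  semicircular cap: d = 65.97 mm → contributes +9 830 298 mm⁴
Total I = 25 739 499 mm⁴.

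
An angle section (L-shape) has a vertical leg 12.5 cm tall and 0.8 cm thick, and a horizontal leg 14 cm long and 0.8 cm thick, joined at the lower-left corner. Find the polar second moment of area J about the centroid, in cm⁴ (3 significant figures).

J ≈ 712 cm⁴

Break the section into simple shapes (no overlaps), measuring from the bottom-left corner of the bounding box.
Vertical leg: 0.8 × 12.5, A = 10 cm², y = 6.25 cm, Ī = 130.21 cm⁴.
Horizontal leg (remainder): 13.2 × 0.8, A = 10.56 cm², y = 0.4 cm, Ī = 0.5632 cm⁴.
Centroid: ȳ = ΣA·y / ΣA = 3.2453 cm.
Transfer each piece to the centroidal x-axis using Ī + A·d² with d = y − 3.2453:
  vertical leg: d = 3.0047 cm → contributes +220.49 cm⁴
  horizontal leg (remainder): d = -2.8453 cm → contributes +86.056 cm⁴
Total I = 306.54 cm⁴.
For the y-axis: x̄ = 3.9953 cm.
Repeating about the centroidal y-axis gives I_y = 405.54 cm⁴.
Polar second moment: J = I_x + I_y = 712.08 cm⁴.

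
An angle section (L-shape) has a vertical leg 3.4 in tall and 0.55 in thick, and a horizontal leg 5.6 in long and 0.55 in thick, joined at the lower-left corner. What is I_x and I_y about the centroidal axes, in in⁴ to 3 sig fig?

Break the section into simple shapes (no overlaps), measuring from the bottom-left corner of the bounding box.
Vertical leg: 0.55 × 3.4, A = 1.87 in², y = 1.7 in, Ī = 1.8014 in⁴.
Horizontal leg (remainder): 5.05 × 0.55, A = 2.7775 in², y = 0.275 in, Ī = 0.070016 in⁴.
Centroid: ȳ = ΣA·y / ΣA = 0.84837 in.
Transfer each piece to the centroidal x-axis using Ī + A·d² with d = y − 0.84837:
  vertical leg: d = 0.85163 in → contributes +3.1577 in⁴
  horizontal leg (remainder): d = -0.57337 in → contributes +0.98314 in⁴
Total I = 4.1408 in⁴.
For the y-axis: x̄ = 1.9484 in.
Repeating about the centroidal y-axis gives I_y = 14.712 in⁴.

I_x ≈ 4.14 in⁴, I_y ≈ 14.7 in⁴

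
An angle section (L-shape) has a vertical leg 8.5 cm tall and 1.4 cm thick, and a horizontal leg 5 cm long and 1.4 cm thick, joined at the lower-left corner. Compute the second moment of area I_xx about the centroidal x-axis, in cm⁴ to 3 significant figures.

I_xx ≈ 117 cm⁴

Treat the section as a set of non-overlapping primitives; coordinates are from the bounding-box lower-left.
Vertical leg: 1.4 × 8.5, A = 11.9 cm², y = 4.25 cm, Ī = 71.648 cm⁴.
Horizontal leg (remainder): 3.6 × 1.4, A = 5.04 cm², y = 0.7 cm, Ī = 0.8232 cm⁴.
Centroid: ȳ = ΣA·y / ΣA = 3.1938 cm.
Transfer each piece to the centroidal x-axis using Ī + A·d² with d = y − 3.1938:
  vertical leg: d = 1.0562 cm → contributes +84.923 cm⁴
  horizontal leg (remainder): d = -2.4938 cm → contributes +32.167 cm⁴
Total I = 117.09 cm⁴.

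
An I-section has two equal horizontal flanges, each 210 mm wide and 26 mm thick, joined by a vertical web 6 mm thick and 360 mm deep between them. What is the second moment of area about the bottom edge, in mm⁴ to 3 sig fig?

Decompose the section into non-overlapping parts with the origin at the bottom-left of its bounding rectangle.
Bottom flange: 210 × 26, A = 5 460 mm², y = 13 mm, Ī = 307 580 mm⁴.
Web: 6 × 360, A = 2 160 mm², y = 206 mm, Ī = 23 328 000 mm⁴.
Top flange: 210 × 26, A = 5 460 mm², y = 399 mm, Ī = 307 580 mm⁴.
Transfer each piece to the bottom edge using Ī + A·d² with d = y − 0:
  bottom flange: d = 13 mm → contributes +1 230 320 mm⁴
  web: d = 206 mm → contributes +114 989 760 mm⁴
  top flange: d = 399 mm → contributes +869 545 040 mm⁴
Total I = 985 765 120 mm⁴.

I_base ≈ 9.86 × 10⁸ mm⁴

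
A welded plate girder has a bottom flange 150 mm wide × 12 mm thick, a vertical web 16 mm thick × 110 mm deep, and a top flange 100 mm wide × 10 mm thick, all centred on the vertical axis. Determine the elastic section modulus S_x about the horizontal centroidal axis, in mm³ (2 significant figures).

Treat the section as a set of non-overlapping primitives; coordinates are from the bounding-box lower-left.
Bottom plate: 150 × 12, A = 1 800 mm², y = 6 mm, Ī = 21 600 mm⁴.
Web plate: 16 × 110, A = 1 760 mm², y = 67 mm, Ī = 1 774 667 mm⁴.
Top plate: 100 × 10, A = 1 000 mm², y = 127 mm, Ī = 8 333 mm⁴.
Centroid: ȳ = ΣA·y / ΣA = 56.08 mm.
Transfer each piece to the horizontal centroidal axis using Ī + A·d² with d = y − 56.08:
  bottom plate: d = -50.08 mm → contributes +4 535 822 mm⁴
  web plate: d = 10.92 mm → contributes +1 984 581 mm⁴
  top plate: d = 70.92 mm → contributes +5 038 129 mm⁴
Total I = 11 558 532 mm⁴.
Extreme fibre distance c = 75.92 mm; S = I/c = 152 244 mm³.

S_x ≈ 1.5 × 10⁵ mm³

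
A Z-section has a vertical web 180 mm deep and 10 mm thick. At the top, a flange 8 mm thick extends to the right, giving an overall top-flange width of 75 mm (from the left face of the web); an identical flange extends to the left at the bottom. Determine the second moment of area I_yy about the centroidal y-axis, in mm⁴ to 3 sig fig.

Split into non-overlapping primitives; take the origin at the lower-left of the bounding box.
Web: 10 × 180, A = 1 800 mm², x = 70 mm, Ī = 15 000 mm⁴.
Top flange (beyond web): 65 × 8, A = 520 mm², x = 107.5 mm, Ī = 183 083 mm⁴.
Bottom flange (beyond web): 65 × 8, A = 520 mm², x = 32.5 mm, Ī = 183 083 mm⁴.
Centroid: x̄ = ΣA·x / ΣA = 70 mm.
Transfer each piece to the centroidal y-axis using Ī + A·d² with d = x − 70:
  web: d = 0 mm → contributes +15 000 mm⁴
  top flange (beyond web): d = 37.5 mm → contributes +914 333 mm⁴
  bottom flange (beyond web): d = -37.5 mm → contributes +914 333 mm⁴
Total I = 1 843 667 mm⁴.

I_yy ≈ 1.84 × 10⁶ mm⁴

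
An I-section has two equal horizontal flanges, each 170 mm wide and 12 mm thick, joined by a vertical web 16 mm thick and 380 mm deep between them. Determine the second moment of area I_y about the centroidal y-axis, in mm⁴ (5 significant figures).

Treat the section as a set of non-overlapping primitives; coordinates are from the bounding-box lower-left.
Bottom flange: 170 × 12, A = 2 040 mm², x = 85 mm, Ī = 4 913 000 mm⁴.
Web: 16 × 380, A = 6 080 mm², x = 85 mm, Ī = 129706.7 mm⁴.
Top flange: 170 × 12, A = 2 040 mm², x = 85 mm, Ī = 4 913 000 mm⁴.
By symmetry the centroid is at mid-width, x̄ = 85 mm.
All pieces are centred on the centroidal y-axis, so I = ΣĪ = 9 955 707 mm⁴.

I_y ≈ 9.9557 × 10⁶ mm⁴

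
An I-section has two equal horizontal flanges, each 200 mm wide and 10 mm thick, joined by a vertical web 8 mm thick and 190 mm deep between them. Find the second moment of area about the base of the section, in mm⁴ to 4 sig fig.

I_base ≈ 1.055 × 10⁸ mm⁴

Break the section into simple shapes (no overlaps), measuring from the bottom-left corner of the bounding box.
Bottom flange: 200 × 10, A = 2 000 mm², y = 5 mm, Ī = 16666.7 mm⁴.
Web: 8 × 190, A = 1 520 mm², y = 105 mm, Ī = 4 572 667 mm⁴.
Top flange: 200 × 10, A = 2 000 mm², y = 205 mm, Ī = 16666.7 mm⁴.
Transfer each piece to the bottom edge using Ī + A·d² with d = y − 0:
  bottom flange: d = 5 mm → contributes +66666.7 mm⁴
  web: d = 105 mm → contributes +21 330 667 mm⁴
  top flange: d = 205 mm → contributes +84 066 667 mm⁴
Total I = 105 464 000 mm⁴.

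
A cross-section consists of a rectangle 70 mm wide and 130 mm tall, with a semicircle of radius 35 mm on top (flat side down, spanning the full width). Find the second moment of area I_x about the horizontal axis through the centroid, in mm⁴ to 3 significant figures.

Break the section into simple shapes (no overlaps), measuring from the bottom-left corner of the bounding box.
Rectangular body: 70 × 130, A = 9 100 mm², y = 65 mm, Ī = 12 815 833 mm⁴.
Semicircular cap: semicircle r = 35, A = 1924.2 mm², y = 144.85 mm, Ī = 164 704 mm⁴.
Centroid: ȳ = ΣA·y / ΣA = 78.938 mm.
Transfer each piece to the horizontal axis through the centroid using Ī + A·d² with d = y − 78.938:
  rectangular body: d = -13.938 mm → contributes +14 583 724 mm⁴
  semicircular cap: d = 65.916 mm → contributes +8 525 371 mm⁴
Total I = 23 109 096 mm⁴.

I_x ≈ 2.31 × 10⁷ mm⁴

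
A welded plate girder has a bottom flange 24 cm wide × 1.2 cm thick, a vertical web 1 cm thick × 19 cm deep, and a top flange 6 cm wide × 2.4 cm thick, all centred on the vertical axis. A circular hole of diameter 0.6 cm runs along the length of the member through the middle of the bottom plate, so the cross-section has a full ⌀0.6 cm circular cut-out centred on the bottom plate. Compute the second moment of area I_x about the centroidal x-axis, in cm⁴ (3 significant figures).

I_x ≈ 4850 cm⁴

Treat the section as a set of non-overlapping primitives; coordinates are from the bounding-box lower-left.
Bottom plate: 24 × 1.2, A = 28.8 cm², y = 0.6 cm, Ī = 3.456 cm⁴.
Web plate: 1 × 19, A = 19 cm², y = 10.7 cm, Ī = 571.58 cm⁴.
Top plate: 6 × 2.4, A = 14.4 cm², y = 21.4 cm, Ī = 6.912 cm⁴.
Hole (subtracted): ⌀0.6, A = 0.28274 cm², y = 0.6 cm, Ī = 0.0063617 cm⁴.
Centroid: ȳ = ΣA·y / ΣA = 8.5367 cm.
Transfer each piece to the centroidal x-axis using Ī + A·d² with d = y − 8.5367:
  bottom plate: d = -7.9367 cm → contributes +1817.6 cm⁴
  web plate: d = 2.1633 cm → contributes +660.5 cm⁴
  top plate: d = 12.863 cm → contributes +2389.6 cm⁴
  hole: d = -7.9367 cm → contributes −17.817 cm⁴
Total I = 4849.9 cm⁴.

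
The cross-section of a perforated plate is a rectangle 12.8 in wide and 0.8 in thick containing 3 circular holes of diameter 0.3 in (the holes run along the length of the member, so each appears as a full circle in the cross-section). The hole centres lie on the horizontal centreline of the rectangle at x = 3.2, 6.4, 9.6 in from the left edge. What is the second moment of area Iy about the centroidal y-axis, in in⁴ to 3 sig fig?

Iy ≈ 138 in⁴

Split into non-overlapping primitives; take the origin at the lower-left of the bounding box.
Plate: 12.8 × 0.8, A = 10.24 in², x = 6.4 in, Ī = 139.81 in⁴.
Hole 1 (subtracted): ⌀0.3, A = 0.070686 in², x = 3.2 in, Ī = 0.00039761 in⁴.
Hole 2 (subtracted): ⌀0.3, A = 0.070686 in², x = 6.4 in, Ī = 0.00039761 in⁴.
Hole 3 (subtracted): ⌀0.3, A = 0.070686 in², x = 9.6 in, Ī = 0.00039761 in⁴.
By symmetry the centroid is at mid-width, x̄ = 6.4 in.
Transfer each piece to the centroidal y-axis using Ī + A·d² with d = x − 6.4:
  plate: d = 0 in → contributes +139.81 in⁴
  hole 1: d = -3.2 in → contributes −0.72422 in⁴
  hole 2: d = 0 in → contributes −0.00039761 in⁴
  hole 3: d = 3.2 in → contributes −0.72422 in⁴
Total I = 138.36 in⁴.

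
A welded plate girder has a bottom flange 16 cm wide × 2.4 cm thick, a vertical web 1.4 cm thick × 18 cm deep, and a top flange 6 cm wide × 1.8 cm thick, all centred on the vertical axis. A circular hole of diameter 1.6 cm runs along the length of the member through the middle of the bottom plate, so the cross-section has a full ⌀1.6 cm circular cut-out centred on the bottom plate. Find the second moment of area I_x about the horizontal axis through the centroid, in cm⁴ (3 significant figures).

I_x ≈ 4580 cm⁴

Break the section into simple shapes (no overlaps), measuring from the bottom-left corner of the bounding box.
Bottom plate: 16 × 2.4, A = 38.4 cm², y = 1.2 cm, Ī = 18.432 cm⁴.
Web plate: 1.4 × 18, A = 25.2 cm², y = 11.4 cm, Ī = 680.4 cm⁴.
Top plate: 6 × 1.8, A = 10.8 cm², y = 21.3 cm, Ī = 2.916 cm⁴.
Hole (subtracted): ⌀1.6, A = 2.0106 cm², y = 1.2 cm, Ī = 0.3217 cm⁴.
Centroid: ȳ = ΣA·y / ΣA = 7.7496 cm.
Transfer each piece to the horizontal axis through the centroid using Ī + A·d² with d = y − 7.7496:
  bottom plate: d = -6.5496 cm → contributes +1665.7 cm⁴
  web plate: d = 3.6504 cm → contributes +1016.2 cm⁴
  top plate: d = 13.55 cm → contributes +1985.9 cm⁴
  hole: d = -6.5496 cm → contributes −86.571 cm⁴
Total I = 4581.3 cm⁴.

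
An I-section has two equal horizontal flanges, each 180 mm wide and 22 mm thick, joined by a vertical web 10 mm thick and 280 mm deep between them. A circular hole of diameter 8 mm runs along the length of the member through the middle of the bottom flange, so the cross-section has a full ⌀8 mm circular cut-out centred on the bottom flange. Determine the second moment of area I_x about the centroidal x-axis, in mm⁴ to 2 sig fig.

Split into non-overlapping primitives; take the origin at the lower-left of the bounding box.
Bottom flange: 180 × 22, A = 3 960 mm², y = 11 mm, Ī = 159 720 mm⁴.
Web: 10 × 280, A = 2 800 mm², y = 162 mm, Ī = 18 293 333 mm⁴.
Top flange: 180 × 22, A = 3 960 mm², y = 313 mm, Ī = 159 720 mm⁴.
Hole (subtracted): ⌀8, A = 50.27 mm², y = 11 mm, Ī = 201.1 mm⁴.
Centroid: ȳ = ΣA·y / ΣA = 162.7 mm.
Transfer each piece to the centroidal x-axis using Ī + A·d² with d = y − 162.7:
  bottom flange: d = -151.7 mm → contributes +91 304 421 mm⁴
  web: d = -0.7114 mm → contributes +18 294 750 mm⁴
  top flange: d = 150.3 mm → contributes +89 602 947 mm⁴
  hole: d = -151.7 mm → contributes −1 157 128 mm⁴
Total I = 198 044 990 mm⁴.

I_x ≈ 2.0 × 10⁸ mm⁴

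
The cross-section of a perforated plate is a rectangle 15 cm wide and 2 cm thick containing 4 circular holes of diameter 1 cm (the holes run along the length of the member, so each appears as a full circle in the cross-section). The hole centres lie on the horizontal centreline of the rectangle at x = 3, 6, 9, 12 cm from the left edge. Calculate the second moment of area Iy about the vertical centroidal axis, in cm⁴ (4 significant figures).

Iy ≈ 527.0 cm⁴

Decompose the section into non-overlapping parts with the origin at the bottom-left of its bounding rectangle.
Plate: 15 × 2, A = 30 cm², x = 7.5 cm, Ī = 562.5 cm⁴.
Hole 1 (subtracted): ⌀1, A = 0.785398 cm², x = 3 cm, Ī = 0.0490874 cm⁴.
Hole 2 (subtracted): ⌀1, A = 0.785398 cm², x = 6 cm, Ī = 0.0490874 cm⁴.
Hole 3 (subtracted): ⌀1, A = 0.785398 cm², x = 9 cm, Ī = 0.0490874 cm⁴.
Hole 4 (subtracted): ⌀1, A = 0.785398 cm², x = 12 cm, Ī = 0.0490874 cm⁴.
By symmetry the centroid is at mid-width, x̄ = 7.5 cm.
Transfer each piece to the vertical centroidal axis using Ī + A·d² with d = x − 7.5:
  plate: d = 0 cm → contributes +562.5 cm⁴
  hole 1: d = -4.5 cm → contributes −15.9534 cm⁴
  hole 2: d = -1.5 cm → contributes −1.81623 cm⁴
  hole 3: d = 1.5 cm → contributes −1.81623 cm⁴
  hole 4: d = 4.5 cm → contributes −15.9534 cm⁴
Total I = 526.961 cm⁴.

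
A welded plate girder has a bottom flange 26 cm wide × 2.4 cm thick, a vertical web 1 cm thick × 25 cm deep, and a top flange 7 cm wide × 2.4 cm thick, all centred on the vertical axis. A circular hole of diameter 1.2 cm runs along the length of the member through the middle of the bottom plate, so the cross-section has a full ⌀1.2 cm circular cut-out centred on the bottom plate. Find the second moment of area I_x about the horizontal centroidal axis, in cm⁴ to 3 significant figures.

Decompose the section into non-overlapping parts with the origin at the bottom-left of its bounding rectangle.
Bottom plate: 26 × 2.4, A = 62.4 cm², y = 1.2 cm, Ī = 29.952 cm⁴.
Web plate: 1 × 25, A = 25 cm², y = 14.9 cm, Ī = 1302.1 cm⁴.
Top plate: 7 × 2.4, A = 16.8 cm², y = 28.6 cm, Ī = 8.064 cm⁴.
Hole (subtracted): ⌀1.2, A = 1.131 cm², y = 1.2 cm, Ī = 0.10179 cm⁴.
Centroid: ȳ = ΣA·y / ΣA = 8.9891 cm.
Transfer each piece to the horizontal centroidal axis using Ī + A·d² with d = y − 8.9891:
  bottom plate: d = -7.7891 cm → contributes +3815.8 cm⁴
  web plate: d = 5.9109 cm → contributes +2175.5 cm⁴
  top plate: d = 19.611 cm → contributes +6469.1 cm⁴
  hole: d = -7.7891 cm → contributes −68.719 cm⁴
Total I = 12 392 cm⁴.

I_x ≈ 1.24 × 10⁴ cm⁴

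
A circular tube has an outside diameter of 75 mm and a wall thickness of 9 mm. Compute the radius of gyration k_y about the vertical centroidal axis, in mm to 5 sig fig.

Split into non-overlapping primitives; take the origin at the lower-left of the bounding box.
Outer circle: ⌀75, A = 4417.865 mm², x = 37.5 mm, Ī = 1 553 156 mm⁴.
Bore (subtracted): ⌀57, A = 2551.759 mm², x = 37.5 mm, Ī = 518166.5 mm⁴.
By symmetry the centroid is at mid-width, x̄ = 37.5 mm.
All pieces are centred on the vertical centroidal axis, so I = ΣĪ (holes subtracted) = 1 034 989 mm⁴.
Radius of gyration: k = √(I/A) = √(1 034 989 / 1866.106) = 23.55048 mm.

k_y ≈ 23.550 mm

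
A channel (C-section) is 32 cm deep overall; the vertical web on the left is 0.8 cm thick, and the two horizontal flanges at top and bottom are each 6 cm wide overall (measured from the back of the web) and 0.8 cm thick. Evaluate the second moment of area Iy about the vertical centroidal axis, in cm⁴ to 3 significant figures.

Break the section into simple shapes (no overlaps), measuring from the bottom-left corner of the bounding box.
Web: 0.8 × 32, A = 25.6 cm², x = 0.4 cm, Ī = 1.3653 cm⁴.
Top flange (beyond web): 5.2 × 0.8, A = 4.16 cm², x = 3.4 cm, Ī = 9.3739 cm⁴.
Bottom flange (beyond web): 5.2 × 0.8, A = 4.16 cm², x = 3.4 cm, Ī = 9.3739 cm⁴.
Centroid: x̄ = ΣA·x / ΣA = 1.1358 cm.
Transfer each piece to the vertical centroidal axis using Ī + A·d² with d = x − 1.1358:
  web: d = -0.73585 cm → contributes +15.227 cm⁴
  top flange (beyond web): d = 2.2642 cm → contributes +30.7 cm⁴
  bottom flange (beyond web): d = 2.2642 cm → contributes +30.7 cm⁴
Total I = 76.626 cm⁴.

Iy ≈ 76.6 cm⁴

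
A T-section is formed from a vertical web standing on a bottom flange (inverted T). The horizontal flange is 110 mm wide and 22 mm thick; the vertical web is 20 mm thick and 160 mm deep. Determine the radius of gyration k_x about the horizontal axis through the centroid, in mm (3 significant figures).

k_x ≈ 57.1 mm

Break the section into simple shapes (no overlaps), measuring from the bottom-left corner of the bounding box.
Flange: 110 × 22, A = 2 420 mm², y = 11 mm, Ī = 97 607 mm⁴.
Web: 20 × 160, A = 3 200 mm², y = 102 mm, Ī = 6 826 667 mm⁴.
Centroid: ȳ = ΣA·y / ΣA = 62.815 mm.
Transfer each piece to the horizontal axis through the centroid using Ī + A·d² with d = y − 62.815:
  flange: d = -51.815 mm → contributes +6 594 795 mm⁴
  web: d = 39.185 mm → contributes +11 740 166 mm⁴
Total I = 18 334 961 mm⁴.
Radius of gyration: k = √(I/A) = √(18 334 961 / 5 620) = 57.118 mm.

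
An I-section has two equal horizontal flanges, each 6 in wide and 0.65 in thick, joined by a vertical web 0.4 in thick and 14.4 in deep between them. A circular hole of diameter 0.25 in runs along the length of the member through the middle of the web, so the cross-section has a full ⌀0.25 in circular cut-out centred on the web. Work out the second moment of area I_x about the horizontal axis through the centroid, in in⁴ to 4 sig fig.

I_x ≈ 541.5 in⁴

Split into non-overlapping primitives; take the origin at the lower-left of the bounding box.
Bottom flange: 6 × 0.65, A = 3.9 in², y = 0.325 in, Ī = 0.137313 in⁴.
Web: 0.4 × 14.4, A = 5.76 in², y = 7.85 in, Ī = 99.5328 in⁴.
Top flange: 6 × 0.65, A = 3.9 in², y = 15.375 in, Ī = 0.137313 in⁴.
Hole (subtracted): ⌀0.25, A = 0.0490874 in², y = 7.85 in, Ī = 0.000191748 in⁴.
By symmetry the centroid is at mid-height, ȳ = 7.85 in.
Transfer each piece to the horizontal axis through the centroid using Ī + A·d² with d = y − 7.85:
  bottom flange: d = -7.525 in → contributes +220.977 in⁴
  web: d = 0 in → contributes +99.5328 in⁴
  top flange: d = 7.525 in → contributes +220.977 in⁴
  hole: d = 0 in → contributes −0.000191748 in⁴
Total I = 541.487 in⁴.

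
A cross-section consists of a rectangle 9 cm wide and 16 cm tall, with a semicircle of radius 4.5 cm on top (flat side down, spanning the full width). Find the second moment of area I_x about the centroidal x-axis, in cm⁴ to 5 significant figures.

Treat the section as a set of non-overlapping primitives; coordinates are from the bounding-box lower-left.
Rectangular body: 9 × 16, A = 144 cm², y = 8 cm, Ī = 3 072 cm⁴.
Semicircular cap: semicircle r = 4.5, A = 31.80863 cm², y = 17.90986 cm, Ī = 45.00721 cm⁴.
Centroid: ȳ = ΣA·y / ΣA = 9.792967 cm.
Transfer each piece to the centroidal x-axis using Ī + A·d² with d = y − 9.792967:
  rectangular body: d = -1.792967 cm → contributes +3534.921 cm⁴
  semicircular cap: d = 8.116893 cm → contributes +2140.685 cm⁴
Total I = 5675.606 cm⁴.

I_x ≈ 5675.6 cm⁴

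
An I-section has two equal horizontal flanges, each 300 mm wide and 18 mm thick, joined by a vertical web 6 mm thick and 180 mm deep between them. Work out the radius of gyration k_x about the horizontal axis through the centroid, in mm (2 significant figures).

Treat the section as a set of non-overlapping primitives; coordinates are from the bounding-box lower-left.
Bottom flange: 300 × 18, A = 5 400 mm², y = 9 mm, Ī = 145 800 mm⁴.
Web: 6 × 180, A = 1 080 mm², y = 108 mm, Ī = 2 916 000 mm⁴.
Top flange: 300 × 18, A = 5 400 mm², y = 207 mm, Ī = 145 800 mm⁴.
By symmetry the centroid is at mid-height, ȳ = 108 mm.
Transfer each piece to the horizontal axis through the centroid using Ī + A·d² with d = y − 108:
  bottom flange: d = -99 mm → contributes +53 071 200 mm⁴
  web: d = 0 mm → contributes +2 916 000 mm⁴
  top flange: d = 99 mm → contributes +53 071 200 mm⁴
Total I = 109 058 400 mm⁴.
Radius of gyration: k = √(I/A) = √(109 058 400 / 11 880) = 95.81 mm.

k_x ≈ 96 mm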